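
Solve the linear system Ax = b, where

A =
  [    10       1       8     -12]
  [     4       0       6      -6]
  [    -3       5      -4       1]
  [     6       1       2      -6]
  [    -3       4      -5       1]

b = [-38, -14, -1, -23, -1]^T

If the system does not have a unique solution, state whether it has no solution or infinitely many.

no solution

Row-reduce:
R1 ← R1 / (10).
R2 ← R2 − 4·R1.
R3 ← R3 + 3·R1.
R4 ← R4 − 6·R1.
R5 ← R5 + 3·R1.
R2 ← R2 / (-2/5).
R1 ← R1 − 1/10·R2.
R3 ← R3 − 53/10·R2.
R4 ← R4 − 2/5·R2.
R5 ← R5 − 43/10·R2.
R3 ← R3 / (71/2).
R1 ← R1 − 3/2·R3.
R2 ← R2 + 7·R3.
R5 ← R5 − 55/2·R3.
Swap R4 and R5.
R4 ← R4 / (-83/71).
R1 ← R1 + 51/71·R4.
R2 ← R2 + 46/71·R4.
R3 ← R3 + 37/71·R4.
Row 5 reduces to 0 = 1, a contradiction. The system is inconsistent.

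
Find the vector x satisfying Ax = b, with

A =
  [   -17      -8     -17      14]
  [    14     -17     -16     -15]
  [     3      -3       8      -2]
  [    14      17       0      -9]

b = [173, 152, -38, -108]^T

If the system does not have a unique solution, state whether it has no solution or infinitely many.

Row-reduce the augmented matrix:
R1 ← R1 / (-17).
R2 ← R2 − 14·R1.
R3 ← R3 − 3·R1.
R4 ← R4 − 14·R1.
R2 ← R2 / (-401/17).
R1 ← R1 − 8/17·R2.
R3 ← R3 + 75/17·R2.
R4 ← R4 − 177/17·R2.
R3 ← R3 / (4255/401).
R1 ← R1 − 161/401·R3.
R2 ← R2 − 510/401·R3.
R4 ← R4 + 10924/401·R3.
R4 ← R4 / (16476/4255).
R1 ← R1 + 173/185·R4.
R2 ← R2 − 11/851·R4.
R3 ← R3 − 449/4255·R4.
Reading off the reduced rows gives x_1 = -1, x_2 = -5, x_3 = -6, x_4 = 1.

x_1 = -1, x_2 = -5, x_3 = -6, x_4 = 1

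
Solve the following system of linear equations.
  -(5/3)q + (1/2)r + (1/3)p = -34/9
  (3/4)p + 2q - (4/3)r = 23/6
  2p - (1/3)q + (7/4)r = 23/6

p = 2/3, q = 3, r = 2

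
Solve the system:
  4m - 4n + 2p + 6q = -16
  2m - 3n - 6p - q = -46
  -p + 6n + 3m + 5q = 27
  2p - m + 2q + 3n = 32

m = -5, n = 5, p = 3, q = 3

Row-reduce the augmented matrix:
R1 ← R1 / (4).
R2 ← R2 − 2·R1.
R3 ← R3 − 3·R1.
R4 ← R4 + 1·R1.
R2 ← R2 / (-1).
R1 ← R1 + 1·R2.
R3 ← R3 − 9·R2.
R4 ← R4 − 2·R2.
R3 ← R3 / (-131/2).
R1 ← R1 − 15/2·R3.
R2 ← R2 − 7·R3.
R4 ← R4 + 23/2·R3.
R4 ← R4 / (227/131).
R1 ← R1 − 188/131·R4.
R2 ← R2 − 27/131·R4.
R3 ← R3 − 71/131·R4.
Reading off the reduced rows gives m = -5, n = 5, p = 3, q = 3.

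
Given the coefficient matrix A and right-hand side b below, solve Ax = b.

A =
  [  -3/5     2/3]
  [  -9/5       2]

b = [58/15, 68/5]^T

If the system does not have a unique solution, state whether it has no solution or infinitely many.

no solution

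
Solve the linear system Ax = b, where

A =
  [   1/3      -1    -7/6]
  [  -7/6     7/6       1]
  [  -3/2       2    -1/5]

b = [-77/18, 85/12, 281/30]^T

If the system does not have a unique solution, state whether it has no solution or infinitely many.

x_1 = -3, x_2 = 5/2, x_3 = 2/3

Row-reduce the augmented matrix:
R1 ← R1 / (1/3).
R2 ← R2 + 7/6·R1.
R3 ← R3 + 3/2·R1.
R2 ← R2 / (-7/3).
R1 ← R1 + 3·R2.
R3 ← R3 + 5/2·R2.
R3 ← R3 / (-601/280).
R1 ← R1 − 13/28·R3.
R2 ← R2 − 37/28·R3.
Reading off the reduced rows gives x_1 = -3, x_2 = 5/2, x_3 = 2/3.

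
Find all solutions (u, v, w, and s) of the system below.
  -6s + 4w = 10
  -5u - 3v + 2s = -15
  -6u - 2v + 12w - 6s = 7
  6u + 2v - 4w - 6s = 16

Row-reduce:
Swap R1 and R2.
R1 ← R1 / (-5).
R3 ← R3 + 6·R1.
R4 ← R4 − 6·R1.
Swap R2 and R3.
R2 ← R2 / (8/5).
R1 ← R1 − 3/5·R2.
R4 ← R4 + 8/5·R2.
R3 ← R3 / (4).
R1 ← R1 + 9/2·R3.
R2 ← R2 − 15/2·R3.
R4 ← R4 − 8·R3.
Row 4 reduces to 0 = 3, a contradiction. The system is inconsistent.

no solution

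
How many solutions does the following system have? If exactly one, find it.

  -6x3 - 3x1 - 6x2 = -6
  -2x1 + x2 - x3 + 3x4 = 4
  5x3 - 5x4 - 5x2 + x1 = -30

infinitely many solutions

Row-reduce:
R1 ← R1 / (-3).
R2 ← R2 + 2·R1.
R3 ← R3 − 1·R1.
R2 ← R2 / (5).
R1 ← R1 − 2·R2.
R3 ← R3 + 7·R2.
R3 ← R3 / (36/5).
R1 ← R1 − 4/5·R3.
R2 ← R2 − 3/5·R3.
Rank is 3 with 4 unknowns, leaving x4 free.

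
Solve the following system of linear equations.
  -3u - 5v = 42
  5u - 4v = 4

u = -4, v = -6

Row-reduce the augmented matrix:
R1 ← R1 / (-3).
R2 ← R2 − 5·R1.
R2 ← R2 / (-37/3).
R1 ← R1 − 5/3·R2.
Reading off the reduced rows gives u = -4, v = -6.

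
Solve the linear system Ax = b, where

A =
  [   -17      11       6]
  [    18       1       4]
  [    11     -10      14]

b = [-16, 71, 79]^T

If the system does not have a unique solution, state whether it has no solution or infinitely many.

Row-reduce the augmented matrix:
R1 ← R1 / (-17).
R2 ← R2 − 18·R1.
R3 ← R3 − 11·R1.
R2 ← R2 / (215/17).
R1 ← R1 + 11/17·R2.
R3 ← R3 + 49/17·R2.
R3 ← R3 / (4352/215).
R1 ← R1 − 38/215·R3.
R2 ← R2 − 176/215·R3.
Reading off the reduced rows gives x_1 = 3, x_2 = 1, x_3 = 4.

x_1 = 3, x_2 = 1, x_3 = 4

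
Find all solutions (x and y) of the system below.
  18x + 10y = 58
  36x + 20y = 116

infinitely many solutions

Row-reduce:
R1 ← R1 / (18).
R2 ← R2 − 36·R1.
Rank is 1 with 2 unknowns, leaving y free.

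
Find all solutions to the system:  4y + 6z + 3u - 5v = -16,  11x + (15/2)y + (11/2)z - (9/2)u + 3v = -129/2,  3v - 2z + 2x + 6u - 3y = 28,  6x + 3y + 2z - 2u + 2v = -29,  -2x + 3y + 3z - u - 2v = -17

Row-reduce:
Swap R1 and R2.
R1 ← R1 / (11).
R3 ← R3 − 2·R1.
R4 ← R4 − 6·R1.
R5 ← R5 + 2·R1.
R2 ← R2 / (4).
R1 ← R1 − 15/22·R2.
R3 ← R3 + 48/11·R2.
R4 ← R4 + 12/11·R2.
R5 ← R5 − 48/11·R2.
R3 ← R3 / (39/11).
R1 ← R1 + 23/44·R3.
R2 ← R2 − 3/2·R3.
R4 ← R4 − 7/11·R3.
R5 ← R5 + 28/11·R3.
R4 ← R4 / (-7/13).
R1 ← R1 − 59/104·R4.
R2 ← R2 + 183/52·R4.
R3 ← R3 − 37/13·R4.
R5 ← R5 − 28/13·R4.
Row 5 reduces to 0 = -4, a contradiction. The system is inconsistent.

no solution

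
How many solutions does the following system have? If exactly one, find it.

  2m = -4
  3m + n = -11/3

m = -2, n = 7/3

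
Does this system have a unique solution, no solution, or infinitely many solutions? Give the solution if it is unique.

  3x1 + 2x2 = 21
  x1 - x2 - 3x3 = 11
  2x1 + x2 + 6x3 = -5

x1 = 5, x2 = 3, x3 = -3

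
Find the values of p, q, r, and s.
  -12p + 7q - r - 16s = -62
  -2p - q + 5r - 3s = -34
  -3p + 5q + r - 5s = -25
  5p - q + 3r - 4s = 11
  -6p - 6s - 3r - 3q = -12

p = 5, q = -1, r = -5, s = 0

Row-reduce the augmented matrix:
R1 ← R1 / (-12).
R2 ← R2 + 2·R1.
R3 ← R3 + 3·R1.
R4 ← R4 − 5·R1.
R5 ← R5 + 6·R1.
R2 ← R2 / (-13/6).
R1 ← R1 + 7/12·R2.
R3 ← R3 − 13/4·R2.
R4 ← R4 − 23/12·R2.
R5 ← R5 + 13/2·R2.
R3 ← R3 / (9).
R1 ← R1 + 17/13·R3.
R2 ← R2 + 31/13·R3.
R4 ← R4 − 93/13·R3.
R5 ← R5 + 18·R3.
R4 ← R4 / (-127/13).
R1 ← R1 − 47/39·R4.
R2 ← R2 + 19/78·R4.
R3 ← R3 + 1/6·R4.
R5 reduces to 0 = 0, so the extra equation is consistent.
Reading off the reduced rows gives p = 5, q = -1, r = -5, s = 0.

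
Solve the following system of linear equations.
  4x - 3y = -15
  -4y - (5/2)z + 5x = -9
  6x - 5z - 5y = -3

infinitely many solutions

Row-reduce:
R1 ← R1 / (4).
R2 ← R2 − 5·R1.
R3 ← R3 − 6·R1.
R2 ← R2 / (-1/4).
R1 ← R1 + 3/4·R2.
R3 ← R3 + 1/2·R2.
Rank is 2 with 3 unknowns, leaving z free.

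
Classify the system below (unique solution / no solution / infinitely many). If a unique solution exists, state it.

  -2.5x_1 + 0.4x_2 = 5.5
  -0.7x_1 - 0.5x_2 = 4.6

x_1 = -3, x_2 = -5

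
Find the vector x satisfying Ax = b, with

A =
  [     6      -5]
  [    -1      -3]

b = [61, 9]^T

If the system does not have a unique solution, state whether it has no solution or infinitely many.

x_1 = 6, x_2 = -5

From equation 2: x_1 = -9 − 3·x_2.
Substitute into equation 1 and solve: x_2 = -5.
Then x_1 = 6.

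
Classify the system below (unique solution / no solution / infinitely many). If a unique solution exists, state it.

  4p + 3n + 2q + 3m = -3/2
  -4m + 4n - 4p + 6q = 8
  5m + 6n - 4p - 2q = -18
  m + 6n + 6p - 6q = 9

m = -3, n = 1/2, p = 3/2, q = 0

Row-reduce the augmented matrix:
R1 ← R1 / (3).
R2 ← R2 + 4·R1.
R3 ← R3 − 5·R1.
R4 ← R4 − 1·R1.
R2 ← R2 / (8).
R1 ← R1 − 1·R2.
R3 ← R3 − 1·R2.
R4 ← R4 − 5·R2.
R3 ← R3 / (-65/6).
R1 ← R1 − 7/6·R3.
R2 ← R2 − 1/6·R3.
R4 ← R4 − 23/6·R3.
R4 ← R4 / (-933/65).
R1 ← R1 + 72/65·R4.
R2 ← R2 − 64/65·R4.
R3 ← R3 − 77/130·R4.
Reading off the reduced rows gives m = -3, n = 1/2, p = 3/2, q = 0.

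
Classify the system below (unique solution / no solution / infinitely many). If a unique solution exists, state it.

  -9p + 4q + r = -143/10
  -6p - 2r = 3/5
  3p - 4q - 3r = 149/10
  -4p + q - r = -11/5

p = 1/2, q = -2, r = -9/5

Row-reduce the augmented matrix:
R1 ← R1 / (-9).
R2 ← R2 + 6·R1.
R3 ← R3 − 3·R1.
R4 ← R4 + 4·R1.
R2 ← R2 / (-8/3).
R1 ← R1 + 4/9·R2.
R3 ← R3 + 8/3·R2.
R4 ← R4 + 7/9·R2.
Swap R3 and R4.
R3 ← R3 / (-2/3).
R1 ← R1 − 1/3·R3.
R2 ← R2 − 1·R3.
R4 reduces to 0 = 0, so the extra equation is consistent.
Reading off the reduced rows gives p = 1/2, q = -2, r = -9/5.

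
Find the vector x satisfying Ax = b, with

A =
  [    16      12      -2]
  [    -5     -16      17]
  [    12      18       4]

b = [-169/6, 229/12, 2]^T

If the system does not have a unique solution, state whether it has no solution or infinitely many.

x_1 = -8/3, x_2 = 3/2, x_3 = 7/4

Row-reduce the augmented matrix:
R1 ← R1 / (16).
R2 ← R2 + 5·R1.
R3 ← R3 − 12·R1.
R2 ← R2 / (-49/4).
R1 ← R1 − 3/4·R2.
R3 ← R3 − 9·R2.
R3 ← R3 / (859/49).
R1 ← R1 − 43/49·R3.
R2 ← R2 + 131/98·R3.
Reading off the reduced rows gives x_1 = -8/3, x_2 = 3/2, x_3 = 7/4.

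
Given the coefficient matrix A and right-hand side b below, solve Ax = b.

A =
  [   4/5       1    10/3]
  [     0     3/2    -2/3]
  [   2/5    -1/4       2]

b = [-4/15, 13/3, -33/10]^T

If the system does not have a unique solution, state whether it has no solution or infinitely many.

Row-reduce:
R1 ← R1 / (4/5).
R3 ← R3 − 2/5·R1.
R2 ← R2 / (3/2).
R1 ← R1 − 5/4·R2.
R3 ← R3 + 3/4·R2.
Row 3 reduces to 0 = -1, a contradiction. The system is inconsistent.

no solution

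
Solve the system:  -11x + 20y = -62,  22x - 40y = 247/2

no solution

Row-reduce:
R1 ← R1 / (-11).
R2 ← R2 − 22·R1.
Row 2 reduces to 0 = -1/2, a contradiction. The system is inconsistent.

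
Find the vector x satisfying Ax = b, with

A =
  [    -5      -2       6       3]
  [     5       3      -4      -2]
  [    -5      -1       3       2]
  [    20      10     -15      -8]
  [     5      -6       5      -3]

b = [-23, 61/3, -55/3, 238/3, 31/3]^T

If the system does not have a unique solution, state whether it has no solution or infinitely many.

x_1 = 7/3, x_2 = 2/3, x_3 = -2/3, x_4 = -2

Row-reduce the augmented matrix:
R1 ← R1 / (-5).
R2 ← R2 − 5·R1.
R3 ← R3 + 5·R1.
R4 ← R4 − 20·R1.
R5 ← R5 − 5·R1.
R1 ← R1 − 2/5·R2.
R3 ← R3 − 1·R2.
R4 ← R4 − 2·R2.
R5 ← R5 + 8·R2.
R3 ← R3 / (-5).
R1 ← R1 + 2·R3.
R2 ← R2 − 2·R3.
R4 ← R4 − 5·R3.
R5 ← R5 − 27·R3.
Swap R4 and R5.
R4 ← R4 / (-14/5).
R1 ← R1 + 1/5·R4.
R2 ← R2 − 1/5·R4.
R3 ← R3 − 2/5·R4.
R5 reduces to 0 = 0, so the extra equation is consistent.
Reading off the reduced rows gives x_1 = 7/3, x_2 = 2/3, x_3 = -2/3, x_4 = -2.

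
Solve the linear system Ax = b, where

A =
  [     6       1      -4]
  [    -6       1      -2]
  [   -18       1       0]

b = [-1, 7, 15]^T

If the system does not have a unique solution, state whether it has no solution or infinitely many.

infinitely many solutions

Row-reduce:
R1 ← R1 / (6).
R2 ← R2 + 6·R1.
R3 ← R3 + 18·R1.
R2 ← R2 / (2).
R1 ← R1 − 1/6·R2.
R3 ← R3 − 4·R2.
Rank is 2 with 3 unknowns, leaving x_3 free.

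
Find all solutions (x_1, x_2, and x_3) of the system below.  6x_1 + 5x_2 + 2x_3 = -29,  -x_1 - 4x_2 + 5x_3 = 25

infinitely many solutions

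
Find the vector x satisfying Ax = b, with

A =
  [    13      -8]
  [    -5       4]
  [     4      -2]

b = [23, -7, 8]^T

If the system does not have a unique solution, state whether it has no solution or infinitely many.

Row-reduce the augmented matrix:
R1 ← R1 / (13).
R2 ← R2 + 5·R1.
R3 ← R3 − 4·R1.
R2 ← R2 / (12/13).
R1 ← R1 + 8/13·R2.
R3 ← R3 − 6/13·R2.
R3 reduces to 0 = 0, so the extra equation is consistent.
Reading off the reduced rows gives x_1 = 3, x_2 = 2.

x_1 = 3, x_2 = 2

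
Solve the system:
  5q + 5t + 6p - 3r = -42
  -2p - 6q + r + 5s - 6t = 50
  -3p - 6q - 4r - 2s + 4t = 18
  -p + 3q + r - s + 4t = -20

Row-reduce:
R1 ← R1 / (6).
R2 ← R2 + 2·R1.
R3 ← R3 + 3·R1.
R4 ← R4 + 1·R1.
R2 ← R2 / (-13/3).
R1 ← R1 − 5/6·R2.
R3 ← R3 + 7/2·R2.
R4 ← R4 − 23/6·R2.
R3 ← R3 / (-11/2).
R1 ← R1 + 1/2·R3.
R4 ← R4 − 1/2·R3.
R4 ← R4 / (411/143).
R1 ← R1 − 216/143·R4.
R2 ← R2 + 15/13·R4.
R3 ← R3 − 157/143·R4.
Rank is 4 with 5 unknowns, leaving t free.

infinitely many solutions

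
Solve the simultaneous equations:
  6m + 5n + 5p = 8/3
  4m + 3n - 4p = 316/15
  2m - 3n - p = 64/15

m = 2, n = 4/5, p = -8/3

Row-reduce the augmented matrix:
R1 ← R1 / (6).
R2 ← R2 − 4·R1.
R3 ← R3 − 2·R1.
R2 ← R2 / (-1/3).
R1 ← R1 − 5/6·R2.
R3 ← R3 + 14/3·R2.
R3 ← R3 / (100).
R1 ← R1 + 35/2·R3.
R2 ← R2 − 22·R3.
Reading off the reduced rows gives m = 2, n = 4/5, p = -8/3.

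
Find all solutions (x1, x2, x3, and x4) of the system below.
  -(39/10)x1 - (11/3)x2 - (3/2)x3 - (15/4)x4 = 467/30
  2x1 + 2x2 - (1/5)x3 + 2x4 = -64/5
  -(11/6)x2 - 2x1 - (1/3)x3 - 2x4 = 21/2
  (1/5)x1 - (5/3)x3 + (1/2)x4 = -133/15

no solution

Row-reduce:
R1 ← R1 / (-39/10).
R2 ← R2 − 2·R1.
R3 ← R3 + 2·R1.
R4 ← R4 − 1/5·R1.
R2 ← R2 / (14/117).
R1 ← R1 − 110/117·R2.
R3 ← R3 − 11/234·R2.
R4 ← R4 + 22/117·R2.
R3 ← R3 / (49/60).
R1 ← R1 − 8·R3.
R2 ← R2 + 81/10·R3.
R4 ← R4 + 49/15·R3.
Row 4 reduces to 0 = 2, a contradiction. The system is inconsistent.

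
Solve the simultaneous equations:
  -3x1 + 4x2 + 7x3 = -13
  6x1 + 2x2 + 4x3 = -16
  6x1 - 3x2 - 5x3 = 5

infinitely many solutions

Row-reduce:
R1 ← R1 / (-3).
R2 ← R2 − 6·R1.
R3 ← R3 − 6·R1.
R2 ← R2 / (10).
R1 ← R1 + 4/3·R2.
R3 ← R3 − 5·R2.
Rank is 2 with 3 unknowns, leaving x3 free.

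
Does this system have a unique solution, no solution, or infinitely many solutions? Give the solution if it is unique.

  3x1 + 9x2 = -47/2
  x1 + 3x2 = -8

Row-reduce:
R1 ← R1 / (3).
R2 ← R2 − 1·R1.
Row 2 reduces to 0 = -1/6, a contradiction. The system is inconsistent.

no solution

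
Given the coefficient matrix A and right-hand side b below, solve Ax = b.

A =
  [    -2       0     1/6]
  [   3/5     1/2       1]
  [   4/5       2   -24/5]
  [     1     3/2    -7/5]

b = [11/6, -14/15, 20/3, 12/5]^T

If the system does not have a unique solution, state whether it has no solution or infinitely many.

x_1 = -1, x_2 = 4/3, x_3 = -1

Row-reduce the augmented matrix:
R1 ← R1 / (-2).
R2 ← R2 − 3/5·R1.
R3 ← R3 − 4/5·R1.
R4 ← R4 − 1·R1.
R2 ← R2 / (1/2).
R3 ← R3 − 2·R2.
R4 ← R4 − 3/2·R2.
R3 ← R3 / (-134/15).
R1 ← R1 + 1/12·R3.
R2 ← R2 − 21/10·R3.
R4 ← R4 + 67/15·R3.
R4 reduces to 0 = 0, so the extra equation is consistent.
Reading off the reduced rows gives x_1 = -1, x_2 = 4/3, x_3 = -1.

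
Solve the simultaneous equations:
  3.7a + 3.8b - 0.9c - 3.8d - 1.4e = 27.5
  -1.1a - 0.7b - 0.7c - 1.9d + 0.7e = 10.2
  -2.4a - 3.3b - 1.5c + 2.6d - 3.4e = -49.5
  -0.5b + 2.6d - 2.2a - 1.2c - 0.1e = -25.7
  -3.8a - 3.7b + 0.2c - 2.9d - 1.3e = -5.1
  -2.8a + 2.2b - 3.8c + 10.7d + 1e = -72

a = 3, b = 1, c = 2, d = -6, e = 6

Row-reduce the augmented matrix:
R1 ← R1 / (37/10).
R2 ← R2 + 11/10·R1.
R3 ← R3 + 12/5·R1.
R4 ← R4 + 11/5·R1.
R5 ← R5 + 19/5·R1.
R6 ← R6 + 14/5·R1.
R2 ← R2 / (159/370).
R1 ← R1 − 38/37·R2.
R3 ← R3 + 309/370·R2.
R4 ← R4 − 651/370·R2.
R5 ← R5 − 15/74·R2.
R6 ← R6 − 939/185·R2.
R3 ← R3 / (-2101/530).
R1 ← R1 − 329/159·R3.
R2 ← R2 + 358/159·R3.
R4 ← R4 − 118/53·R3.
R5 ← R5 + 71/265·R3.
R6 ← R6 − 1841/265·R3.
R4 ← R4 / (39979/4202).
R1 ← R1 − 20239/6303·R4.
R2 ← R2 + 23843/6303·R4.
R3 ← R3 − 3049/2101·R4.
R5 ← R5 + 10473/2101·R4.
R6 ← R6 − 140883/4202·R4.
R5 ← R5 / (-192718/39979).
R1 ← R1 + 63909/39979·R5.
R2 ← R2 − 44877/39979·R5.
R3 ← R3 − 63523/39979·R5.
R4 ← R4 + 17666/39979·R5.
R6 ← R6 − 192718/39979·R5.
R6 reduces to 0 = 0, so the extra equation is consistent.
Reading off the reduced rows gives a = 3, b = 1, c = 2, d = -6, e = 6.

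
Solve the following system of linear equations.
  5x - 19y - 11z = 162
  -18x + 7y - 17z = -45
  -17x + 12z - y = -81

x = 3, y = -6, z = -3

Row-reduce the augmented matrix:
R1 ← R1 / (5).
R2 ← R2 + 18·R1.
R3 ← R3 + 17·R1.
R2 ← R2 / (-307/5).
R1 ← R1 + 19/5·R2.
R3 ← R3 + 328/5·R2.
R3 ← R3 / (10767/307).
R1 ← R1 − 400/307·R3.
R2 ← R2 − 283/307·R3.
Reading off the reduced rows gives x = 3, y = -6, z = -3.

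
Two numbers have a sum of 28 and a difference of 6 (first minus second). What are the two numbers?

first number: 17, second number: 11

Let x = first number, y = second number.
  x + y = 28
  x - y = 6
From equation 1: x = 28 − y.
Substitute into equation 2 and solve: y = 11.
Then x = 17.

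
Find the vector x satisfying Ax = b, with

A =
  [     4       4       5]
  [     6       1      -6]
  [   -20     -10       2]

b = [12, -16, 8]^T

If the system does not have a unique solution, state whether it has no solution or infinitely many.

infinitely many solutions

Row-reduce:
R1 ← R1 / (4).
R2 ← R2 − 6·R1.
R3 ← R3 + 20·R1.
R2 ← R2 / (-5).
R1 ← R1 − 1·R2.
R3 ← R3 − 10·R2.
Rank is 2 with 3 unknowns, leaving x_3 free.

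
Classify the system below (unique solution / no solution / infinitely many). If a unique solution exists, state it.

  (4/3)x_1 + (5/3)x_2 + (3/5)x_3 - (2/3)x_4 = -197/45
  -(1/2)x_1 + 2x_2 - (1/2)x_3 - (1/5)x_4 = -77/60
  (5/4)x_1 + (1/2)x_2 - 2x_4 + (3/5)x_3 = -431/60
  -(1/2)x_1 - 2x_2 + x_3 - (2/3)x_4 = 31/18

x_1 = -2, x_2 = -1/2, x_3 = 3/2, x_4 = 8/3

Row-reduce the augmented matrix:
R1 ← R1 / (4/3).
R2 ← R2 + 1/2·R1.
R3 ← R3 − 5/4·R1.
R4 ← R4 + 1/2·R1.
R2 ← R2 / (21/8).
R1 ← R1 − 5/4·R2.
R3 ← R3 + 17/16·R2.
R4 ← R4 + 11/8·R2.
R3 ← R3 / (-31/420).
R1 ← R1 − 61/105·R3.
R2 ← R2 + 11/105·R3.
R4 ← R4 − 227/210·R3.
R4 ← R4 / (-2228/93).
R1 ← R1 + 1944/155·R4.
R2 ← R2 − 316/155·R4.
R3 ← R3 − 654/31·R4.
Reading off the reduced rows gives x_1 = -2, x_2 = -1/2, x_3 = 3/2, x_4 = 8/3.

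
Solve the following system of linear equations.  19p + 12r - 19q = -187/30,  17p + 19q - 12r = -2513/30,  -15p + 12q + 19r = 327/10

p = -5/2, q = -5/3, r = 4/5

Row-reduce the augmented matrix:
R1 ← R1 / (19).
R2 ← R2 − 17·R1.
R3 ← R3 + 15·R1.
R2 ← R2 / (36).
R1 ← R1 + 1·R2.
R3 ← R3 + 3·R2.
R3 ← R3 / (505/19).
R2 ← R2 + 12/19·R3.
Reading off the reduced rows gives p = -5/2, q = -5/3, r = 4/5.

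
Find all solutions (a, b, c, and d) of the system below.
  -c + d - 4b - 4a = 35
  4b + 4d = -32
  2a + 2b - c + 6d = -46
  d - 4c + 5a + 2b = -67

a = -6, b = -5, c = 6, d = -3

Row-reduce the augmented matrix:
R1 ← R1 / (-4).
R3 ← R3 − 2·R1.
R4 ← R4 − 5·R1.
R2 ← R2 / (4).
R1 ← R1 − 1·R2.
R4 ← R4 + 3·R2.
R3 ← R3 / (-3/2).
R1 ← R1 − 1/4·R3.
R4 ← R4 + 21/4·R3.
R4 ← R4 / (-35/2).
R1 ← R1 + 1/6·R4.
R2 ← R2 − 1·R4.
R3 ← R3 + 13/3·R4.
Reading off the reduced rows gives a = -6, b = -5, c = 6, d = -3.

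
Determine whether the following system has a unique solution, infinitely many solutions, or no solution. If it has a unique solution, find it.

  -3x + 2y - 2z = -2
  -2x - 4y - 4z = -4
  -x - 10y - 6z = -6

Row-reduce:
R1 ← R1 / (-3).
R2 ← R2 + 2·R1.
R3 ← R3 + 1·R1.
R2 ← R2 / (-16/3).
R1 ← R1 + 2/3·R2.
R3 ← R3 + 32/3·R2.
Rank is 2 with 3 unknowns, leaving z free.

infinitely many solutions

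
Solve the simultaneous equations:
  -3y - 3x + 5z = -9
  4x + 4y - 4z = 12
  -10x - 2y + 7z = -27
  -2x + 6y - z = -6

no solution

Row-reduce:
R1 ← R1 / (-3).
R2 ← R2 − 4·R1.
R3 ← R3 + 10·R1.
R4 ← R4 + 2·R1.
Swap R2 and R3.
R2 ← R2 / (8).
R1 ← R1 − 1·R2.
R4 ← R4 − 8·R2.
R3 ← R3 / (8/3).
R1 ← R1 + 11/24·R3.
R2 ← R2 + 29/24·R3.
R4 ← R4 − 16/3·R3.
Row 4 reduces to 0 = -3, a contradiction. The system is inconsistent.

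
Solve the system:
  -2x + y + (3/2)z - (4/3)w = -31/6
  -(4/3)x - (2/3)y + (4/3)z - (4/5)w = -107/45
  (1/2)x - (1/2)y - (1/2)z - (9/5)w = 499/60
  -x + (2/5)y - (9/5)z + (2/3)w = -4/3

x = 7/3, y = -3/2, z = -2, w = -3

Row-reduce the augmented matrix:
R1 ← R1 / (-2).
R2 ← R2 + 4/3·R1.
R3 ← R3 − 1/2·R1.
R4 ← R4 + 1·R1.
R2 ← R2 / (-4/3).
R1 ← R1 + 1/2·R2.
R3 ← R3 + 1/4·R2.
R4 ← R4 + 1/10·R2.
R3 ← R3 / (-3/16).
R1 ← R1 + 7/8·R3.
R2 ← R2 + 1/4·R3.
R4 ← R4 + 103/40·R3.
R4 ← R4 / (2314/75).
R1 ← R1 − 32/3·R4.
R2 ← R2 − 14/5·R4.
R3 ← R3 − 172/15·R4.
Reading off the reduced rows gives x = 7/3, y = -3/2, z = -2, w = -3.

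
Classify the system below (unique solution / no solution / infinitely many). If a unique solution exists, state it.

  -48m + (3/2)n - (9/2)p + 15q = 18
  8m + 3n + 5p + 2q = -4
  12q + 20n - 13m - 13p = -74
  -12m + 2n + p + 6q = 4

Row-reduce:
R1 ← R1 / (-48).
R2 ← R2 − 8·R1.
R3 ← R3 + 13·R1.
R4 ← R4 + 12·R1.
R2 ← R2 / (13/4).
R1 ← R1 + 1/32·R2.
R3 ← R3 − 627/32·R2.
R4 ← R4 − 13/8·R2.
R3 ← R3 / (-1945/52).
R1 ← R1 − 7/52·R3.
R2 ← R2 − 17/13·R3.
Rank is 3 with 4 unknowns, leaving q free.

infinitely many solutions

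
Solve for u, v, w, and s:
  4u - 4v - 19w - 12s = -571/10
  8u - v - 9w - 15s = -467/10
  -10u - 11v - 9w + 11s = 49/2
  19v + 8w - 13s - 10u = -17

u = -7/5, v = -2, w = 5/2, s = 1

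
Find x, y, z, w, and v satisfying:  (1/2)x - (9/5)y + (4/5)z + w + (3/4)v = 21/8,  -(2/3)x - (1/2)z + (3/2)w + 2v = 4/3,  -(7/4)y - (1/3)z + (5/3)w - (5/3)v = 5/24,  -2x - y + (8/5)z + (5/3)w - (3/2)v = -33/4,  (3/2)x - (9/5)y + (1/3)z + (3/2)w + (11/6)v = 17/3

x = 1, y = -5/2, z = -5/2, w = -3/2, v = 3/2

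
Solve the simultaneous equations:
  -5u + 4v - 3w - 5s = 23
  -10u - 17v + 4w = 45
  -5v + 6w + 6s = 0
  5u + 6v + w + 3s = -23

Row-reduce:
R1 ← R1 / (-5).
R2 ← R2 + 10·R1.
R4 ← R4 − 5·R1.
R2 ← R2 / (-25).
R1 ← R1 + 4/5·R2.
R3 ← R3 + 5·R2.
R4 ← R4 − 10·R2.
R3 ← R3 / (4).
R1 ← R1 − 7/25·R3.
R2 ← R2 + 2/5·R3.
R4 ← R4 − 2·R3.
Row 4 reduces to 0 = -1/2, a contradiction. The system is inconsistent.

no solution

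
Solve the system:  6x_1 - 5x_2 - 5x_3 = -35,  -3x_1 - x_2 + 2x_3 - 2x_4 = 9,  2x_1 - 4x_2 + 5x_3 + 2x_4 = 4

Row-reduce:
R1 ← R1 / (6).
R2 ← R2 + 3·R1.
R3 ← R3 − 2·R1.
R2 ← R2 / (-7/2).
R1 ← R1 + 5/6·R2.
R3 ← R3 + 7/3·R2.
R3 ← R3 / (7).
R1 ← R1 + 5/7·R3.
R2 ← R2 − 1/7·R3.
Rank is 3 with 4 unknowns, leaving x_4 free.

infinitely many solutions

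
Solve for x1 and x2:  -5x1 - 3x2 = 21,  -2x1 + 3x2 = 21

Row-reduce the augmented matrix:
R1 ← R1 / (-5).
R2 ← R2 + 2·R1.
R2 ← R2 / (21/5).
R1 ← R1 − 3/5·R2.
Reading off the reduced rows gives x1 = -6, x2 = 3.

x1 = -6, x2 = 3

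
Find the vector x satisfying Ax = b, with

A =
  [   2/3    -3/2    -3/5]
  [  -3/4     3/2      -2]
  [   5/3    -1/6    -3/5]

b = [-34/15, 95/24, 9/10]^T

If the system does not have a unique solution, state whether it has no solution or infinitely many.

x_1 = 1/2, x_2 = 2, x_3 = -2/3

Row-reduce the augmented matrix:
R1 ← R1 / (2/3).
R2 ← R2 + 3/4·R1.
R3 ← R3 − 5/3·R1.
R2 ← R2 / (-3/16).
R1 ← R1 + 9/4·R2.
R3 ← R3 − 43/12·R2.
R3 ← R3 / (-452/9).
R1 ← R1 − 156/5·R3.
R2 ← R2 − 214/15·R3.
Reading off the reduced rows gives x_1 = 1/2, x_2 = 2, x_3 = -2/3.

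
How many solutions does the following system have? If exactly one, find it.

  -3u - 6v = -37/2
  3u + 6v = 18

no solution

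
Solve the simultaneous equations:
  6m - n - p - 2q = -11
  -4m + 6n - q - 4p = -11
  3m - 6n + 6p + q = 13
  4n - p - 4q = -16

m = -2, n = -3, p = 0, q = 1

Row-reduce the augmented matrix:
R1 ← R1 / (6).
R2 ← R2 + 4·R1.
R3 ← R3 − 3·R1.
R2 ← R2 / (16/3).
R1 ← R1 + 1/6·R2.
R3 ← R3 + 11/2·R2.
R4 ← R4 − 4·R2.
R3 ← R3 / (27/16).
R1 ← R1 + 5/16·R3.
R2 ← R2 + 7/8·R3.
R4 ← R4 − 5/2·R3.
R4 ← R4 / (-89/54).
R1 ← R1 + 13/27·R4.
R2 ← R2 + 35/54·R4.
R3 ← R3 + 13/54·R4.
Reading off the reduced rows gives m = -2, n = -3, p = 0, q = 1.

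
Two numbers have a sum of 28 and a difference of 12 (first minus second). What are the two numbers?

Let x = first number, y = second number.
  x + y = 28
  x - y = 12
Row-reduce the augmented matrix:
R2 ← R2 − 1·R1.
R2 ← R2 / (-2).
R1 ← R1 − 1·R2.
Reading off the reduced rows gives x = 20, y = 8.

first number: 20, second number: 8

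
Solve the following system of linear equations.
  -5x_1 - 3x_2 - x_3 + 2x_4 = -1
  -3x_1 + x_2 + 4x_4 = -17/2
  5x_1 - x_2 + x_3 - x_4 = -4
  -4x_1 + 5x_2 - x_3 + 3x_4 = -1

x_1 = -1, x_2 = 1/2, x_3 = -3/2, x_4 = -3

Row-reduce the augmented matrix:
R1 ← R1 / (-5).
R2 ← R2 + 3·R1.
R3 ← R3 − 5·R1.
R4 ← R4 + 4·R1.
R2 ← R2 / (14/5).
R1 ← R1 − 3/5·R2.
R3 ← R3 + 4·R2.
R4 ← R4 − 37/5·R2.
R3 ← R3 / (6/7).
R1 ← R1 − 1/14·R3.
R2 ← R2 − 3/14·R3.
R4 ← R4 + 25/14·R3.
R4 ← R4 / (53/12).
R1 ← R1 + 17/12·R4.
R2 ← R2 + 1/4·R4.
R3 ← R3 − 35/6·R4.
Reading off the reduced rows gives x_1 = -1, x_2 = 1/2, x_3 = -3/2, x_4 = -3.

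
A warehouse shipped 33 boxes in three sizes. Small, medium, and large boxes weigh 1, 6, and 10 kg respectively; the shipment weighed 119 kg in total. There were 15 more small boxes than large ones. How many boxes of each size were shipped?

small boxes: 19, medium boxes: 10, large boxes: 4

Let s = small boxes, m = medium boxes, l = large boxes.
  l + m + s = 33
  s + 6m + 10l = 119
  s - l = 15
Row-reduce the augmented matrix:
R2 ← R2 − 1·R1.
R3 ← R3 − 1·R1.
R2 ← R2 / (5).
R1 ← R1 − 1·R2.
R3 ← R3 + 1·R2.
R3 ← R3 / (-1/5).
R1 ← R1 + 4/5·R3.
R2 ← R2 − 9/5·R3.
Reading off the reduced rows gives s = 19, m = 10, l = 4.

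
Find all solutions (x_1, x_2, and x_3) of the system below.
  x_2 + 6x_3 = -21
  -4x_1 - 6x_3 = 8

Row-reduce:
Swap R1 and R2.
R1 ← R1 / (-4).
Rank is 2 with 3 unknowns, leaving x_3 free.

infinitely many solutions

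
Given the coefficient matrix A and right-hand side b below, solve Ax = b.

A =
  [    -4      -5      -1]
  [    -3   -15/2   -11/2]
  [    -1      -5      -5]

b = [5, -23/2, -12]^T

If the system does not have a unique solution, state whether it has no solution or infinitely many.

no solution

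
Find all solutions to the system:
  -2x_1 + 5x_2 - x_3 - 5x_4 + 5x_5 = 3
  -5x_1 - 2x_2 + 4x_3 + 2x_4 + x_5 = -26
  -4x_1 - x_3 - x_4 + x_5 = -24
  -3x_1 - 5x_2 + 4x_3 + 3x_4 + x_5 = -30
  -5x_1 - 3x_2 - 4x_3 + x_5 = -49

Row-reduce the augmented matrix:
R1 ← R1 / (-2).
R2 ← R2 + 5·R1.
R3 ← R3 + 4·R1.
R4 ← R4 + 3·R1.
R5 ← R5 + 5·R1.
R2 ← R2 / (-29/2).
R1 ← R1 + 5/2·R2.
R3 ← R3 + 10·R2.
R4 ← R4 + 25/2·R2.
R5 ← R5 + 31/2·R2.
R3 ← R3 / (-101/29).
R1 ← R1 + 18/29·R3.
R2 ← R2 + 13/29·R3.
R4 ← R4 + 3/29·R3.
R5 ← R5 + 245/29·R3.
R4 ← R4 / (-199/101).
R1 ← R1 − 18/101·R4.
R2 ← R2 + 88/101·R4.
R3 ← R3 − 29/101·R4.
R5 ← R5 + 58/101·R4.
R5 ← R5 / (474/199).
R1 ← R1 + 3/199·R5.
R2 ← R2 + 118/199·R5.
R3 ← R3 − 161/199·R5.
R4 ← R4 + 348/199·R5.
Reading off the reduced rows gives x_1 = 5, x_2 = 5, x_3 = 2, x_4 = 1, x_5 = -1.

x_1 = 5, x_2 = 5, x_3 = 2, x_4 = 1, x_5 = -1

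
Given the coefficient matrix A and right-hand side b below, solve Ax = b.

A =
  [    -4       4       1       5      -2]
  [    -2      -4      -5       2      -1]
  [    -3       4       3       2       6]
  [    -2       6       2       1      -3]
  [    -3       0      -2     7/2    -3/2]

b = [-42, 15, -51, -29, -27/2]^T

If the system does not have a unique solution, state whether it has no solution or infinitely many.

infinitely many solutions

Row-reduce:
R1 ← R1 / (-4).
R2 ← R2 + 2·R1.
R3 ← R3 + 3·R1.
R4 ← R4 + 2·R1.
R5 ← R5 + 3·R1.
R2 ← R2 / (-6).
R1 ← R1 + 1·R2.
R3 ← R3 − 1·R2.
R4 ← R4 − 4·R2.
R5 ← R5 + 3·R2.
R3 ← R3 / (4/3).
R1 ← R1 − 2/3·R3.
R2 ← R2 − 11/12·R3.
R4 ← R4 + 13/6·R3.
R4 ← R4 / (-77/16).
R1 ← R1 + 1/4·R4.
R2 ← R2 − 43/32·R4.
R3 ← R3 + 11/8·R4.
Rank is 4 with 5 unknowns, leaving x_5 free.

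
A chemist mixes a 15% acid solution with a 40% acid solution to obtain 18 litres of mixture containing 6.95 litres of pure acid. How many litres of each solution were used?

litres of solution A: 1, litres of solution B: 17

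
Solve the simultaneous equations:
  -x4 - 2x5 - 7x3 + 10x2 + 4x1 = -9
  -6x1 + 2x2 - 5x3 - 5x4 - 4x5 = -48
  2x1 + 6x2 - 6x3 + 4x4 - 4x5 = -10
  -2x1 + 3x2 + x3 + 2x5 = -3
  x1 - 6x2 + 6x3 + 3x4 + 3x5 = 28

Row-reduce:
R1 ← R1 / (4).
R2 ← R2 + 6·R1.
R3 ← R3 − 2·R1.
R4 ← R4 + 2·R1.
R5 ← R5 − 1·R1.
R2 ← R2 / (17).
R1 ← R1 − 5/2·R2.
R3 ← R3 − 1·R2.
R4 ← R4 − 8·R2.
R5 ← R5 + 17/2·R2.
R3 ← R3 / (-27/17).
R1 ← R1 − 9/17·R3.
R2 ← R2 + 31/34·R3.
R4 ← R4 − 163/34·R3.
R4 ← R4 / (467/27).
R1 ← R1 − 7/3·R4.
R2 ← R2 + 86/27·R4.
R3 ← R3 + 83/27·R4.
Row 5 reduces to 0 = -1/2, a contradiction. The system is inconsistent.

no solution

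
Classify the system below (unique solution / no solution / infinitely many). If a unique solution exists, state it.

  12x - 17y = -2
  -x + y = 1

x = -3, y = -2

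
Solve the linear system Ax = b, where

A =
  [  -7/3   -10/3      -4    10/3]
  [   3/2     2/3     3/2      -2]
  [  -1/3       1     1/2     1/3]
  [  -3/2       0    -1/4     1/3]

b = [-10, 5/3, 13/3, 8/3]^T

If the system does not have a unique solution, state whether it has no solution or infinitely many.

Row-reduce:
R1 ← R1 / (-7/3).
R2 ← R2 − 3/2·R1.
R3 ← R3 + 1/3·R1.
R4 ← R4 + 3/2·R1.
R2 ← R2 / (-31/21).
R1 ← R1 − 10/7·R2.
R3 ← R3 − 31/21·R2.
R4 ← R4 − 15/7·R2.
Swap R3 and R4.
R3 ← R3 / (95/124).
R1 ← R1 − 21/31·R3.
R2 ← R2 − 45/62·R3.
Row 4 reduces to 0 = 1, a contradiction. The system is inconsistent.

no solution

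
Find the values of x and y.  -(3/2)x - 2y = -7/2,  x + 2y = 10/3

From equation 2: x = 10/3 − 2·y.
Substitute into equation 1 and solve: y = 3/2.
Then x = 1/3.

x = 1/3, y = 3/2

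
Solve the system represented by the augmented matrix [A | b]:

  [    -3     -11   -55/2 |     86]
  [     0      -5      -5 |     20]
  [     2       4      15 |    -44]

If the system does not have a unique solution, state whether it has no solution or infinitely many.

infinitely many solutions

Row-reduce:
R1 ← R1 / (-3).
R3 ← R3 − 2·R1.
R2 ← R2 / (-5).
R1 ← R1 − 11/3·R2.
R3 ← R3 + 10/3·R2.
Rank is 2 with 3 unknowns, leaving x_3 free.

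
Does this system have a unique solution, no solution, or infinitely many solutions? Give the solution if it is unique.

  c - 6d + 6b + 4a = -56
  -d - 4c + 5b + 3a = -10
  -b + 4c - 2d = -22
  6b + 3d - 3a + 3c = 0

a = -4, b = -2, c = -4, d = 4

Row-reduce the augmented matrix:
R1 ← R1 / (4).
R2 ← R2 − 3·R1.
R4 ← R4 + 3·R1.
R2 ← R2 / (1/2).
R1 ← R1 − 3/2·R2.
R3 ← R3 + 1·R2.
R4 ← R4 − 21/2·R2.
R3 ← R3 / (-11/2).
R1 ← R1 − 29/2·R3.
R2 ← R2 + 19/2·R3.
R4 ← R4 − 207/2·R3.
R4 ← R4 / (210/11).
R1 ← R1 − 13/11·R4.
R2 ← R2 + 18/11·R4.
R3 ← R3 + 10/11·R4.
Reading off the reduced rows gives a = -4, b = -2, c = -4, d = 4.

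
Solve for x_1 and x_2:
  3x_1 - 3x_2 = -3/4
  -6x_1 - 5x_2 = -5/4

x_1 = 0, x_2 = 1/4

Row-reduce the augmented matrix:
R1 ← R1 / (3).
R2 ← R2 + 6·R1.
R2 ← R2 / (-11).
R1 ← R1 + 1·R2.
Reading off the reduced rows gives x_1 = 0, x_2 = 1/4.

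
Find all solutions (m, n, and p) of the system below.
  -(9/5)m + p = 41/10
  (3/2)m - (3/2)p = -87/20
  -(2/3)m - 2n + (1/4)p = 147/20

Row-reduce the augmented matrix:
R1 ← R1 / (-9/5).
R2 ← R2 − 3/2·R1.
R3 ← R3 + 2/3·R1.
Swap R2 and R3.
R2 ← R2 / (-2).
R3 ← R3 / (-2/3).
R1 ← R1 + 5/9·R3.
R2 ← R2 − 13/216·R3.
Reading off the reduced rows gives m = -3/2, n = -3, p = 7/5.

m = -3/2, n = -3, p = 7/5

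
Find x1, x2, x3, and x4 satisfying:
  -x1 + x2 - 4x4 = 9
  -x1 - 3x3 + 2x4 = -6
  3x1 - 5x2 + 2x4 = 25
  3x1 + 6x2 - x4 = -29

x1 = 1, x2 = -6, x3 = -1, x4 = -4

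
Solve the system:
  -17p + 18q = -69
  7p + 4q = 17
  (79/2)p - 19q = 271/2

Row-reduce:
R1 ← R1 / (-17).
R2 ← R2 − 7·R1.
R3 ← R3 − 79/2·R1.
R2 ← R2 / (194/17).
R1 ← R1 + 18/17·R2.
R3 ← R3 − 388/17·R2.
Row 3 reduces to 0 = -2, a contradiction. The system is inconsistent.

no solution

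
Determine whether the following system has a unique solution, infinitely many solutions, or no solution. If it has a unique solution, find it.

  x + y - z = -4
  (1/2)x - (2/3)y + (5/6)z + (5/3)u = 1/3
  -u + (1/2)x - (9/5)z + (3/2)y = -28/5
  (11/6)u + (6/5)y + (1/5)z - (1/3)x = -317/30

x = 2, y = -4, z = 2, u = -3

Row-reduce the augmented matrix:
R2 ← R2 − 1/2·R1.
R3 ← R3 − 1/2·R1.
R4 ← R4 + 1/3·R1.
R2 ← R2 / (-7/6).
R1 ← R1 − 1·R2.
R3 ← R3 − 1·R2.
R4 ← R4 − 23/15·R2.
R3 ← R3 / (-11/70).
R1 ← R1 − 1/7·R3.
R2 ← R2 + 8/7·R3.
R4 ← R4 − 34/21·R3.
R4 ← R4 / (557/66).
R1 ← R1 − 20/11·R4.
R2 ← R2 + 50/11·R4.
R3 ← R3 + 30/11·R4.
Reading off the reduced rows gives x = 2, y = -4, z = 2, u = -3.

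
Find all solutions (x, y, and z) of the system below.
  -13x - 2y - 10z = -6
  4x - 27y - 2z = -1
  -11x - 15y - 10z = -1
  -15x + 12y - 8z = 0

x = -4, y = -1, z = 6

Row-reduce the augmented matrix:
R1 ← R1 / (-13).
R2 ← R2 − 4·R1.
R3 ← R3 + 11·R1.
R4 ← R4 + 15·R1.
R2 ← R2 / (-359/13).
R1 ← R1 − 2/13·R2.
R3 ← R3 + 173/13·R2.
R4 ← R4 − 186/13·R2.
R3 ← R3 / (326/359).
R1 ← R1 − 266/359·R3.
R2 ← R2 − 66/359·R3.
R4 ← R4 − 326/359·R3.
R4 reduces to 0 = 0, so the extra equation is consistent.
Reading off the reduced rows gives x = -4, y = -1, z = 6.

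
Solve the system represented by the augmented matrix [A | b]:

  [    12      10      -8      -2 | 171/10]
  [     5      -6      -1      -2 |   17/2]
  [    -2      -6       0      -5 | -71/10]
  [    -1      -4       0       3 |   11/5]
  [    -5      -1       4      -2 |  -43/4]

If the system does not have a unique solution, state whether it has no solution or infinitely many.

x_1 = 9/5, x_2 = -1/4, x_3 = 0, x_4 = 1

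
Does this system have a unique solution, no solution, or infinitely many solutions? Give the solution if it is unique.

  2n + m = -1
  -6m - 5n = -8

From equation 1: m = -1 − 2·n.
Substitute into equation 2 and solve: n = -2.
Then m = 3.

m = 3, n = -2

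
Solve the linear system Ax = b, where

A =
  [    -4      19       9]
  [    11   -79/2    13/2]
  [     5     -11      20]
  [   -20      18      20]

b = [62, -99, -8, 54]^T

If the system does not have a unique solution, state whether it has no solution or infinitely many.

no solution

Row-reduce:
R1 ← R1 / (-4).
R2 ← R2 − 11·R1.
R3 ← R3 − 5·R1.
R4 ← R4 + 20·R1.
R2 ← R2 / (51/4).
R1 ← R1 + 19/4·R2.
R3 ← R3 − 51/4·R2.
R4 ← R4 + 77·R2.
Swap R3 and R4.
R3 ← R3 / (8350/51).
R1 ← R1 − 479/51·R3.
R2 ← R2 − 125/51·R3.
Row 4 reduces to 0 = -2, a contradiction. The system is inconsistent.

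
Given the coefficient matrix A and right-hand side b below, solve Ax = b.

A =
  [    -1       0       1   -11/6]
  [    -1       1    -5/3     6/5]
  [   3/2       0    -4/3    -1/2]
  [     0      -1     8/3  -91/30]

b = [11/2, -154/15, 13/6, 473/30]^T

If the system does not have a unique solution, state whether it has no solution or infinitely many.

infinitely many solutions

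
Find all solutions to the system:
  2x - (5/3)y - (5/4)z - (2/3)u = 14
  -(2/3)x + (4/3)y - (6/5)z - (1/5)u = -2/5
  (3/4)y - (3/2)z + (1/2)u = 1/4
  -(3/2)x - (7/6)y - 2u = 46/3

x = -1, y = -5, z = -4, u = -4

Row-reduce the augmented matrix:
R1 ← R1 / (2).
R2 ← R2 + 2/3·R1.
R4 ← R4 + 3/2·R1.
R2 ← R2 / (7/9).
R1 ← R1 + 5/6·R2.
R3 ← R3 − 3/4·R2.
R4 ← R4 + 29/12·R2.
R3 ← R3 / (33/560).
R1 ← R1 + 33/14·R3.
R2 ← R2 + 291/140·R3.
R4 ← R4 + 1669/280·R3.
R4 ← R4 / (11609/132).
R1 ← R1 − 71/2·R4.
R2 ← R2 − 346/11·R4.
R3 ← R3 − 508/33·R4.
Reading off the reduced rows gives x = -1, y = -5, z = -4, u = -4.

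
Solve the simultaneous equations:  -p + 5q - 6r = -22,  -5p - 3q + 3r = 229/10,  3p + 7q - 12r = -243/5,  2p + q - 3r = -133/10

p = -2, q = -9/5, r = 5/2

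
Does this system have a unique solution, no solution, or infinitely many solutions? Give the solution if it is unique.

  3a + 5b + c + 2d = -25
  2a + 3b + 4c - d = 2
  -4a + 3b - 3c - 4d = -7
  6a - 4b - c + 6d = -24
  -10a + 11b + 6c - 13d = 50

Row-reduce the augmented matrix:
R1 ← R1 / (3).
R2 ← R2 − 2·R1.
R3 ← R3 + 4·R1.
R4 ← R4 − 6·R1.
R5 ← R5 + 10·R1.
R2 ← R2 / (-1/3).
R1 ← R1 − 5/3·R2.
R3 ← R3 − 29/3·R2.
R4 ← R4 + 14·R2.
R5 ← R5 − 83/3·R2.
R3 ← R3 / (95).
R1 ← R1 − 17·R3.
R2 ← R2 + 10·R3.
R4 ← R4 + 143·R3.
R5 ← R5 − 286·R3.
R4 ← R4 / (-367/95).
R1 ← R1 − 128/95·R4.
R2 ← R2 + 5/19·R4.
R3 ← R3 + 69/95·R4.
R5 ← R5 − 734/95·R4.
R5 reduces to 0 = 0, so the extra equation is consistent.
Reading off the reduced rows gives a = -6, b = -3, c = 6, d = 1.

a = -6, b = -3, c = 6, d = 1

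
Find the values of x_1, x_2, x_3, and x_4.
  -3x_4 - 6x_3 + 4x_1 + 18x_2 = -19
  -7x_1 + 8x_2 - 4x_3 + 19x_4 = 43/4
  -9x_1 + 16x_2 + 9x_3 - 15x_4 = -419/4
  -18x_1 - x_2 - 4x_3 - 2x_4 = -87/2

x_1 = 11/4, x_2 = -2, x_3 = -2, x_4 = 2

Row-reduce the augmented matrix:
R1 ← R1 / (4).
R2 ← R2 + 7·R1.
R3 ← R3 + 9·R1.
R4 ← R4 + 18·R1.
R2 ← R2 / (79/2).
R1 ← R1 − 9/2·R2.
R3 ← R3 − 113/2·R2.
R4 ← R4 − 80·R2.
R3 ← R3 / (1283/79).
R1 ← R1 − 12/79·R3.
R2 ← R2 + 29/79·R3.
R4 ← R4 + 129/79·R3.
R4 ← R4 / (-121917/2566).
R1 ← R1 + 2475/1283·R4.
R2 ← R2 + 1509/2566·R4.
R3 ← R3 + 3272/1283·R4.
Reading off the reduced rows gives x_1 = 11/4, x_2 = -2, x_3 = -2, x_4 = 2.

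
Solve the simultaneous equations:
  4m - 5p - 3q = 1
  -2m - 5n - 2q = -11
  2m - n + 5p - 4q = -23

Row-reduce:
R1 ← R1 / (4).
R2 ← R2 + 2·R1.
R3 ← R3 − 2·R1.
R2 ← R2 / (-5).
R3 ← R3 + 1·R2.
R3 ← R3 / (8).
R1 ← R1 + 5/4·R3.
R2 ← R2 − 1/2·R3.
Rank is 3 with 4 unknowns, leaving q free.

infinitely many solutions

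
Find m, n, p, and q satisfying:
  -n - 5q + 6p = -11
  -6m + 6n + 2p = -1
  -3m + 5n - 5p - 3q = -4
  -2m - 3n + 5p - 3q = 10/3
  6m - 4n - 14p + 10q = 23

Row-reduce the augmented matrix:
Swap R1 and R2.
R1 ← R1 / (-6).
R3 ← R3 + 3·R1.
R4 ← R4 + 2·R1.
R5 ← R5 − 6·R1.
R2 ← R2 / (-1).
R1 ← R1 + 1·R2.
R3 ← R3 − 2·R2.
R4 ← R4 + 5·R2.
R5 ← R5 − 2·R2.
R3 ← R3 / (6).
R1 ← R1 + 19/3·R3.
R2 ← R2 + 6·R3.
R4 ← R4 + 77/3·R3.
R4 ← R4 / (-605/18).
R1 ← R1 + 157/18·R4.
R2 ← R2 + 8·R4.
R3 ← R3 + 13/6·R4.
R5 reduces to 0 = 0, so the extra equation is consistent.
Reading off the reduced rows gives m = -8/3, n = -5/2, p = -1, q = 3/2.

m = -8/3, n = -5/2, p = -1, q = 3/2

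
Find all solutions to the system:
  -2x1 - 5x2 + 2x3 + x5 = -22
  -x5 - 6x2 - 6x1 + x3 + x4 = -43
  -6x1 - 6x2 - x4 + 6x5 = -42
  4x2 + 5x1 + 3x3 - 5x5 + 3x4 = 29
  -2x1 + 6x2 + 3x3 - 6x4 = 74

x1 = 2, x2 = 5, x3 = 4, x4 = -6, x5 = -1

Row-reduce the augmented matrix:
R1 ← R1 / (-2).
R2 ← R2 + 6·R1.
R3 ← R3 + 6·R1.
R4 ← R4 − 5·R1.
R5 ← R5 + 2·R1.
R2 ← R2 / (9).
R1 ← R1 − 5/2·R2.
R3 ← R3 − 9·R2.
R4 ← R4 + 17/2·R2.
R5 ← R5 − 11·R2.
R3 ← R3 / (-1).
R1 ← R1 − 7/18·R3.
R2 ← R2 + 5/9·R3.
R4 ← R4 − 59/18·R3.
R5 ← R5 − 64/9·R3.
R4 ← R4 / (-47/18).
R1 ← R1 + 19/18·R4.
R2 ← R2 − 11/9·R4.
R3 ← R3 − 2·R4.
R5 ← R5 + 193/9·R4.
R5 ← R5 / (-3911/47).
R1 ← R1 + 160/47·R5.
R2 ← R2 − 163/47·R5.
R3 ← R3 − 271/47·R5.
R4 ← R4 + 300/47·R5.
Reading off the reduced rows gives x1 = 2, x2 = 5, x3 = 4, x4 = -6, x5 = -1.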